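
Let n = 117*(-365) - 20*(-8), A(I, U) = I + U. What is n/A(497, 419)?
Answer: -42545/916 ≈ -46.447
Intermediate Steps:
n = -42545 (n = -42705 + 160 = -42545)
n/A(497, 419) = -42545/(497 + 419) = -42545/916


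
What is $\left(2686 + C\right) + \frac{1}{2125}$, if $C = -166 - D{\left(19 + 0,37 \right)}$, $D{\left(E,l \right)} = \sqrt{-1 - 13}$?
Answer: $\frac{5355001}{2125} - i \sqrt{14} \approx 2520.0 - 3.7417 i$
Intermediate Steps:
$D{\left(E,l \right)} = i \sqrt{14}$ ($D{\left(E,l \right)} = \sqrt{-14} = i \sqrt{14}$)
$C = -166 - i \sqrt{14} \approx -166.0 - 3.7417 i$
$\left(2686 + C\right) + \frac{1}{2125} = \left(2686 - \left(166 + i \sqrt{14}\right)\right) + \frac{1}{2125} = \left(2520 - i \sqrt{14}\right) + \frac{1}{2125} = \frac{5355001}{2125} - i \sqrt{14}$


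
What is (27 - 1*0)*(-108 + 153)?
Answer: 1215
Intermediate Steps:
(27 - 1*0)*(-108 + 153) = (27 + 0)*45 = 27*45 = 1215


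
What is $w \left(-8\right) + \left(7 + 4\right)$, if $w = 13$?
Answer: $-93$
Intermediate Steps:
$w \left(-8\right) + \left(7 + 4\right) = 13 \left(-8\right) + \left(7 + 4\right) = -104 + 11 = -93$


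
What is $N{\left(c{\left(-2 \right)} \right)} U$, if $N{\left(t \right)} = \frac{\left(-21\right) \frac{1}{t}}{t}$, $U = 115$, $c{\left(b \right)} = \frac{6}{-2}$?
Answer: $- \frac{805}{3} \approx -268.33$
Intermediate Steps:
$c{\left(b \right)} = -3$ ($c{\left(b \right)} = 6 \left(- \frac{1}{2}\right) = -3$)
$N{\left(t \right)} = - \frac{21}{t^{2}}$
$N{\left(c{\left(-2 \right)} \right)} U = - \frac{21}{9} \cdot 115 = \left(-21\right) \frac{1}{9} \cdot 115 = \left(- \frac{7}{3}\right) 115 = - \frac{805}{3}$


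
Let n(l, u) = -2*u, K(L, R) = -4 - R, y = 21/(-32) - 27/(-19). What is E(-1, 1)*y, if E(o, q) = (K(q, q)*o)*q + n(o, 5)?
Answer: -2325/608 ≈ -3.8240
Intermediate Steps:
y = 465/608 (y = 21*(-1/32) - 27*(-1/19) = -21/32 + 27/19 = 465/608 ≈ 0.76480)
E(o, q) = -10 + o*q*(-4 - q) (E(o, q) = ((-4 - q)*o)*q - 2*5 = (o*(-4 - q))*q - 10 = o*q*(-4 - q) - 10 = -10 + o*q*(-4 - q))
E(-1, 1)*y = (-10 - 1*(-1)*1*(4 + 1))*(465/608) = (-10 - 1*(-1)*1*5)*(465/608) = (-10 + 5)*(465/608) = -5*465/608 = -2325/608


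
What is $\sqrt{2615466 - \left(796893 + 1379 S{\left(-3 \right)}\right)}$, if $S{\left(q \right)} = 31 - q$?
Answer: $\sqrt{1771687} \approx 1331.0$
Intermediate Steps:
$\sqrt{2615466 - \left(796893 + 1379 S{\left(-3 \right)}\right)} = \sqrt{2615466 - \left(796893 + 1379 \left(31 - -3\right)\right)} = \sqrt{2615466 - \left(796893 + 1379 \left(31 + 3\right)\right)} = \sqrt{2615466 - \left(796893 + 1379 \cdot 34\right)} = \sqrt{2615466 - 843779} = \sqrt{1771687}$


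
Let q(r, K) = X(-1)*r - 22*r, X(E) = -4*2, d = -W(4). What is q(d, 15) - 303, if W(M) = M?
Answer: -183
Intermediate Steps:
d = -4 (d = -1*4 = -4)
X(E) = -8
q(r, K) = -30*r (q(r, K) = -8*r - 22*r = -30*r)
q(d, 15) - 303 = -30*(-4) - 303 = 120 - 303 = -183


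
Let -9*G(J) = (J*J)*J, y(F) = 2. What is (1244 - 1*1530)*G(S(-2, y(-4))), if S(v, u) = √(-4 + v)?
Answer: -572*I*√6/3 ≈ -467.04*I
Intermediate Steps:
G(J) = -J³/9 (G(J) = -J*J*J/9 = -J²*J/9 = -J³/9)
(1244 - 1*1530)*G(S(-2, y(-4))) = (1244 - 1*1530)*(-(-4 - 2)^(3/2)/9) = (1244 - 1530)*(-(-6*I*√6)/9) = -(-286)*(I*√6)³/9 = -(-286)*(-6*I*√6)/9 = -572*I*√6/3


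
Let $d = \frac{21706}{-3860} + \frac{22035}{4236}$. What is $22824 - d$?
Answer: $\frac{31100100213}{1362580} \approx 22824.0$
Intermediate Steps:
$d = - \frac{574293}{1362580}$ ($d = 21706 \left(- \frac{1}{3860}\right) + 22035 \cdot \frac{1}{4236} = - \frac{10853}{1930} + \frac{7345}{1412} = - \frac{574293}{1362580} \approx -0.42147$)
$22824 - d = 22824 - - \frac{574293}{1362580} = 22824 + \frac{574293}{1362580} = \frac{31100100213}{1362580}$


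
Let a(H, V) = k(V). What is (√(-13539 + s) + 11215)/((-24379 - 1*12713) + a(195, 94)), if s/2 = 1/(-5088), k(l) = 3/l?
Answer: -210842/697329 - 47*I*√5476471503/1108753110 ≈ -0.30236 - 0.003137*I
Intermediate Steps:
s = -1/2544 (s = 2/(-5088) = 2*(-1/5088) = -1/2544 ≈ -0.00039308)
a(H, V) = 3/V
(√(-13539 + s) + 11215)/((-24379 - 1*12713) + a(195, 94)) = (√(-13539 - 1/2544) + 11215)/((-24379 - 1*12713) + 3/94) = (√(-34443217/2544) + 11215)/((-24379 - 12713) + 3*(1/94)) = (I*√5476471503/636 + 11215)/(-37092 + 3/94) = (11215 + I*√5476471503/636)/(-3486645/94) = (11215 + I*√5476471503/636)*(-94/3486645) = -210842/697329 - 47*I*√5476471503/1108753110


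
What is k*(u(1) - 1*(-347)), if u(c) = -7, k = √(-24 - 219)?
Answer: 3060*I*√3 ≈ 5300.1*I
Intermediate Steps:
k = 9*I*√3 (k = √(-243) = 9*I*√3 ≈ 15.588*I)
k*(u(1) - 1*(-347)) = (9*I*√3)*(-7 - 1*(-347)) = (9*I*√3)*(-7 + 347) = (9*I*√3)*340 = 3060*I*√3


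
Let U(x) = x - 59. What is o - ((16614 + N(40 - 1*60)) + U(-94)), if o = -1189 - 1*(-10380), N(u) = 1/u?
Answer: -145399/20 ≈ -7270.0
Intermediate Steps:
U(x) = -59 + x
o = 9191 (o = -1189 + 10380 = 9191)
o - ((16614 + N(40 - 1*60)) + U(-94)) = 9191 - ((16614 + 1/(40 - 1*60)) + (-59 - 94)) = 9191 - ((16614 + 1/(40 - 60)) - 153) = 9191 - ((16614 + 1/(-20)) - 153) = 9191 - ((16614 - 1/20) - 153) = 9191 - (332279/20 - 153) = 9191 - 1*329219/20 = 9191 - 329219/20 = -145399/20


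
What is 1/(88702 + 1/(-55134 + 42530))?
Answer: 12604/1118000007 ≈ 1.1274e-5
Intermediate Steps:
1/(88702 + 1/(-55134 + 42530)) = 1/(88702 + 1/(-12604)) = 1/(88702 - 1/12604) = 1/(1118000007/12604) = 12604/1118000007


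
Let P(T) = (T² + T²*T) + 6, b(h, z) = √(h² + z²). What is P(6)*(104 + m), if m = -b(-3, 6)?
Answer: 26832 - 774*√5 ≈ 25101.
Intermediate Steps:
P(T) = 6 + T² + T³ (P(T) = (T² + T³) + 6 = 6 + T² + T³)
m = -3*√5 (m = -√((-3)² + 6²) = -√(9 + 36) = -√45 = -3*√5 ≈ -6.7082)
P(6)*(104 + m) = (6 + 6² + 6³)*(104 - 3*√5) = (6 + 36 + 216)*(104 - 3*√5) = 258*(104 - 3*√5) = 26832 - 774*√5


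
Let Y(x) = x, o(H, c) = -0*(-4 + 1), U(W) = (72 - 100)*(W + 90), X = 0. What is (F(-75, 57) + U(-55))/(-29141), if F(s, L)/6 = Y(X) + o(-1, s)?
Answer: 140/4163 ≈ 0.033630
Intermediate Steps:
U(W) = -2520 - 28*W (U(W) = -28*(90 + W) = -2520 - 28*W)
o(H, c) = 0 (o(H, c) = -0*(-3) = -1*0 = 0)
F(s, L) = 0 (F(s, L) = 6*(0 + 0) = 6*0 = 0)
(F(-75, 57) + U(-55))/(-29141) = (0 + (-2520 - 28*(-55)))/(-29141) = (0 + (-2520 + 1540))*(-1/29141) = (0 - 980)*(-1/29141) = -980*(-1/29141) = 140/4163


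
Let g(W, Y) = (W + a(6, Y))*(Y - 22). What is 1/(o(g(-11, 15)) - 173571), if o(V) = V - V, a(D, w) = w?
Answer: -1/173571 ≈ -5.7613e-6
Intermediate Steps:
g(W, Y) = (-22 + Y)*(W + Y) (g(W, Y) = (W + Y)*(Y - 22) = (W + Y)*(-22 + Y) = (-22 + Y)*(W + Y))
o(V) = 0
1/(o(g(-11, 15)) - 173571) = 1/(0 - 173571) = 1/(-173571) = -1/173571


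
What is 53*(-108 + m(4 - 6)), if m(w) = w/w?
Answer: -5671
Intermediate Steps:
m(w) = 1
53*(-108 + m(4 - 6)) = 53*(-108 + 1) = 53*(-107) = -5671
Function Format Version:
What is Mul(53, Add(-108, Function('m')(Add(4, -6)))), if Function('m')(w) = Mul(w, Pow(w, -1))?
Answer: -5671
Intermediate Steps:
Function('m')(w) = 1
Mul(53, Add(-108, Function('m')(Add(4, -6)))) = Mul(53, Add(-108, 1)) = Mul(53, -107) = -5671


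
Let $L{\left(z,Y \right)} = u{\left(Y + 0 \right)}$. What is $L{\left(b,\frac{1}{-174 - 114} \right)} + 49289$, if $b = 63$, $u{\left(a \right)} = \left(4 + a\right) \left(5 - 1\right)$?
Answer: $\frac{3549959}{72} \approx 49305.0$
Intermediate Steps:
$u{\left(a \right)} = 16 + 4 a$ ($u{\left(a \right)} = \left(4 + a\right) 4 = 16 + 4 a$)
$L{\left(z,Y \right)} = 16 + 4 Y$ ($L{\left(z,Y \right)} = 16 + 4 \left(Y + 0\right) = 16 + 4 Y$)
$L{\left(b,\frac{1}{-174 - 114} \right)} + 49289 = \left(16 + \frac{4}{-174 - 114}\right) + 49289 = \left(16 + \frac{4}{-288}\right) + 49289 = \left(16 + 4 \left(- \frac{1}{288}\right)\right) + 49289 = \left(16 - \frac{1}{72}\right) + 49289 = \frac{1151}{72} + 49289 = \frac{3549959}{72}$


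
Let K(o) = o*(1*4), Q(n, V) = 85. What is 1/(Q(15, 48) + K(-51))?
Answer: -1/119 ≈ -0.0084034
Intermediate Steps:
K(o) = 4*o (K(o) = o*4 = 4*o)
1/(Q(15, 48) + K(-51)) = 1/(85 + 4*(-51)) = 1/(85 - 204) = 1/(-119) = -1/119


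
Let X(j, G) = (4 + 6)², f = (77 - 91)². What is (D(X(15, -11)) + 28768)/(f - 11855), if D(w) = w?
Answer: -28868/11659 ≈ -2.4760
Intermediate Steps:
f = 196 (f = (-14)² = 196)
X(j, G) = 100 (X(j, G) = 10² = 100)
(D(X(15, -11)) + 28768)/(f - 11855) = (100 + 28768)/(196 - 11855) = 28868/(-11659) = 28868*(-1/11659) = -28868/11659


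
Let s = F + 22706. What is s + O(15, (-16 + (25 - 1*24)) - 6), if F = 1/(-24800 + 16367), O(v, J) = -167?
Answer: 190071386/8433 ≈ 22539.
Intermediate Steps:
F = -1/8433 (F = 1/(-8433) = -1/8433 ≈ -0.00011858)
s = 191479697/8433 (s = -1/8433 + 22706 = 191479697/8433 ≈ 22706.)
s + O(15, (-16 + (25 - 1*24)) - 6) = 191479697/8433 - 167 = 190071386/8433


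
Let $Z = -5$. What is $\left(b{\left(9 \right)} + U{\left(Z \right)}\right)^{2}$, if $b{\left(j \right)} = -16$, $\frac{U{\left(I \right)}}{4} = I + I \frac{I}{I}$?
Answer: $3136$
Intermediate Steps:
$U{\left(I \right)} = 8 I$ ($U{\left(I \right)} = 4 \left(I + I \frac{I}{I}\right) = 4 \left(I + I 1\right) = 4 \left(I + I\right) = 4 \cdot 2 I = 8 I$)
$\left(b{\left(9 \right)} + U{\left(Z \right)}\right)^{2} = \left(-16 + 8 \left(-5\right)\right)^{2} = \left(-16 - 40\right)^{2} = \left(-56\right)^{2} = 3136$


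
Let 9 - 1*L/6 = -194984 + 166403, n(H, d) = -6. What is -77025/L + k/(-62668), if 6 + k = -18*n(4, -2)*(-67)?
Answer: -59745167/179167812 ≈ -0.33346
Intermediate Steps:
L = 171540 (L = 54 - 6*(-194984 + 166403) = 54 - 6*(-28581) = 54 + 171486 = 171540)
k = -7242 (k = -6 - 18*(-6)*(-67) = -6 + 108*(-67) = -6 - 7236 = -7242)
-77025/L + k/(-62668) = -77025/171540 - 7242/(-62668) = -77025*1/171540 - 7242*(-1/62668) = -5135/11436 + 3621/31334 = -59745167/179167812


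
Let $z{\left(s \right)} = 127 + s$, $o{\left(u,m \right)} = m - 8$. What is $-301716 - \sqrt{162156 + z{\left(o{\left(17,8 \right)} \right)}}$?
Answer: $-301716 - \sqrt{162283} \approx -3.0212 \cdot 10^{5}$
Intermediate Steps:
$o{\left(u,m \right)} = -8 + m$ ($o{\left(u,m \right)} = m - 8 = -8 + m$)
$-301716 - \sqrt{162156 + z{\left(o{\left(17,8 \right)} \right)}} = -301716 - \sqrt{162156 + \left(127 + \left(-8 + 8\right)\right)} = -301716 - \sqrt{162156 + \left(127 + 0\right)} = -301716 - \sqrt{162156 + 127} = -301716 - \sqrt{162283}$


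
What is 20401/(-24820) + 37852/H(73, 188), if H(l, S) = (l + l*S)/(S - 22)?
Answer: 2132511091/4690980 ≈ 454.60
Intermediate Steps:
H(l, S) = (l + S*l)/(-22 + S)
20401/(-24820) + 37852/H(73, 188) = 20401/(-24820) + 37852/((73*(1 + 188)/(-22 + 188))) = 20401*(-1/24820) + 37852/((73*189/166)) = -20401/24820 + 37852/((73*(1/166)*189)) = -20401/24820 + 37852/(13797/166) = -20401/24820 + 37852*(166/13797) = -20401/24820 + 6283432/13797 = 2132511091/4690980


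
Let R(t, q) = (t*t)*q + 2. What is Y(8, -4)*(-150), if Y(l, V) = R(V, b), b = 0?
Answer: -300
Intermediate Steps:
R(t, q) = 2 + q*t² (R(t, q) = t²*q + 2 = q*t² + 2 = 2 + q*t²)
Y(l, V) = 2 (Y(l, V) = 2 + 0*V² = 2 + 0 = 2)
Y(8, -4)*(-150) = 2*(-150) = -300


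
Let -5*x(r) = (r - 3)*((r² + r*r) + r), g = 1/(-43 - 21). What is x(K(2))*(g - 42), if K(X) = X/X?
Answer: -8067/160 ≈ -50.419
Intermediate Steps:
K(X) = 1
g = -1/64 (g = 1/(-64) = -1/64 ≈ -0.015625)
x(r) = -(-3 + r)*(r + 2*r²)/5 (x(r) = -(r - 3)*((r² + r*r) + r)/5 = -(-3 + r)*((r² + r²) + r)/5 = -(-3 + r)*(2*r² + r)/5 = -(-3 + r)*(r + 2*r²)/5)
x(K(2))*(g - 42) = ((⅕)*1*(3 - 2*1² + 5*1))*(-1/64 - 42) = ((⅕)*1*(3 - 2*1 + 5))*(-2689/64) = ((⅕)*1*(3 - 2 + 5))*(-2689/64) = ((⅕)*1*6)*(-2689/64) = (6/5)*(-2689/64) = -8067/160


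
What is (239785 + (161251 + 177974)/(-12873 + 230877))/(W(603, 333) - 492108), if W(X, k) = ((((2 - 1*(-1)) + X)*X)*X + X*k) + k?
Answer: 17424809455/15991035076104 ≈ 0.0010897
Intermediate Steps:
W(X, k) = k + X*k + X²*(3 + X) (W(X, k) = ((((2 + 1) + X)*X)*X + X*k) + k = (((3 + X)*X)*X + X*k) + k = ((X*(3 + X))*X + X*k) + k = (X²*(3 + X) + X*k) + k = (X*k + X²*(3 + X)) + k = k + X*k + X²*(3 + X))
(239785 + (161251 + 177974)/(-12873 + 230877))/(W(603, 333) - 492108) = (239785 + (161251 + 177974)/(-12873 + 230877))/((333 + 603³ + 3*603² + 603*333) - 492108) = (239785 + 339225/218004)/((333 + 219256227 + 3*363609 + 200799) - 492108) = (239785 + 339225*(1/218004))/((333 + 219256227 + 1090827 + 200799) - 492108) = (239785 + 113075/72668)/(220548186 - 492108) = (17424809455/72668)/220056078 = (17424809455/72668)*(1/220056078) = 17424809455/15991035076104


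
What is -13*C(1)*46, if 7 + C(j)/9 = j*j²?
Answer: 32292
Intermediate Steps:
C(j) = -63 + 9*j³ (C(j) = -63 + 9*(j*j²) = -63 + 9*j³)
-13*C(1)*46 = -13*(-63 + 9*1³)*46 = -13*(-63 + 9*1)*46 = -13*(-63 + 9)*46 = -13*(-54)*46 = 702*46 = 32292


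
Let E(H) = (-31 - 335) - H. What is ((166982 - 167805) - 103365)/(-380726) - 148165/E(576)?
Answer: 28254206443/179321946 ≈ 157.56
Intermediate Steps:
E(H) = -366 - H
((166982 - 167805) - 103365)/(-380726) - 148165/E(576) = ((166982 - 167805) - 103365)/(-380726) - 148165/(-366 - 1*576) = (-823 - 103365)*(-1/380726) - 148165/(-366 - 576) = -104188*(-1/380726) - 148165/(-942) = 52094/190363 - 148165*(-1/942) = 52094/190363 + 148165/942 = 28254206443/179321946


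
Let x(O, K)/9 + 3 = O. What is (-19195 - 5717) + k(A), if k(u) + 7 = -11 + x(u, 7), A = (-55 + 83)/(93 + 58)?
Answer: -3768255/151 ≈ -24955.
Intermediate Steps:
x(O, K) = -27 + 9*O
A = 28/151 ≈ 0.18543
k(u) = -45 + 9*u (k(u) = -7 + (-11 + (-27 + 9*u)) = -7 + (-38 + 9*u) = -45 + 9*u)
(-19195 - 5717) + k(A) = (-19195 - 5717) + (-45 + 9*(28/151)) = -24912 + (-45 + 252/151) = -24912 - 6543/151 = -3768255/151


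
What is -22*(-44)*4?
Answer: 3872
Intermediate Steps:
-22*(-44)*4 = 968*4 = 3872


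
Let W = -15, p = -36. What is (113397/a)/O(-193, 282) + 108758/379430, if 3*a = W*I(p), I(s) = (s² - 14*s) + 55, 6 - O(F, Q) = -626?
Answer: 59449142069/222414277400 ≈ 0.26729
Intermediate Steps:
O(F, Q) = 632 (O(F, Q) = 6 - 1*(-626) = 6 + 626 = 632)
I(s) = 55 + s² - 14*s
a = -9275 (a = (-15*(55 + (-36)² - 14*(-36)))/3 = (-15*(55 + 1296 + 504))/3 = (-15*1855)/3 = (⅓)*(-27825) = -9275)
(113397/a)/O(-193, 282) + 108758/379430 = (113397/(-9275))/632 + 108758/379430 = (113397*(-1/9275))*(1/632) + 108758*(1/379430) = -113397/9275*1/632 + 54379/189715 = -113397/5861800 + 54379/189715 = 59449142069/222414277400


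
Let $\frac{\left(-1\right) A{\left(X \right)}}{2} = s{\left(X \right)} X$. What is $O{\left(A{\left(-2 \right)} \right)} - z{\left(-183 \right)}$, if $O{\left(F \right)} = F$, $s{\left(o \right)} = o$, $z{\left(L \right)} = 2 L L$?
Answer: $-66986$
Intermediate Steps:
$z{\left(L \right)} = 2 L^{2}$
$A{\left(X \right)} = - 2 X^{2}$ ($A{\left(X \right)} = - 2 X X = - 2 X^{2}$)
$O{\left(A{\left(-2 \right)} \right)} - z{\left(-183 \right)} = - 2 \left(-2\right)^{2} - 2 \left(-183\right)^{2} = \left(-2\right) 4 - 2 \cdot 33489 = -8 - 66978 = -66986$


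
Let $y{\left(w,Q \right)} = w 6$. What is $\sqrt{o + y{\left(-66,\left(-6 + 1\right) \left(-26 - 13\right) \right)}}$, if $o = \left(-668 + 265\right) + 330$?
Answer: $i \sqrt{469} \approx 21.656 i$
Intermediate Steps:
$y{\left(w,Q \right)} = 6 w$
$o = -73$ ($o = -403 + 330 = -73$)
$\sqrt{o + y{\left(-66,\left(-6 + 1\right) \left(-26 - 13\right) \right)}} = \sqrt{-73 + 6 \left(-66\right)} = \sqrt{-73 - 396} = \sqrt{-469} = i \sqrt{469}$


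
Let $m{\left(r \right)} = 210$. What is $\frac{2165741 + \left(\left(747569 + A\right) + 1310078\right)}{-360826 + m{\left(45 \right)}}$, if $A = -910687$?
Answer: $- \frac{3312701}{360616} \approx -9.1862$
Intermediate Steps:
$\frac{2165741 + \left(\left(747569 + A\right) + 1310078\right)}{-360826 + m{\left(45 \right)}} = \frac{2165741 + \left(\left(747569 - 910687\right) + 1310078\right)}{-360826 + 210} = \frac{2165741 + \left(-163118 + 1310078\right)}{-360616} = \left(2165741 + 1146960\right) \left(- \frac{1}{360616}\right) = 3312701 \left(- \frac{1}{360616}\right) = - \frac{3312701}{360616}$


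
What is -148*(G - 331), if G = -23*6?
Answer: 69412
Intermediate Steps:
G = -138
-148*(G - 331) = -148*(-138 - 331) = -148*(-469) = 69412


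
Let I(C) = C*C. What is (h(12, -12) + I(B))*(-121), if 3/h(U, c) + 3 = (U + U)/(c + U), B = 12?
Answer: -17424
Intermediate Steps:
I(C) = C**2
h(U, c) = 3/(-3 + 2*U/(U + c)) (h(U, c) = 3/(-3 + (U + U)/(c + U)) = 3/(-3 + (2*U)/(U + c)) = 3/(-3 + 2*U/(U + c)))
(h(12, -12) + I(B))*(-121) = (3*(-1*12 - 1*(-12))/(12 + 3*(-12)) + 12**2)*(-121) = (3*(-12 + 12)/(12 - 36) + 144)*(-121) = (3*0/(-24) + 144)*(-121) = (3*(-1/24)*0 + 144)*(-121) = (0 + 144)*(-121) = 144*(-121) = -17424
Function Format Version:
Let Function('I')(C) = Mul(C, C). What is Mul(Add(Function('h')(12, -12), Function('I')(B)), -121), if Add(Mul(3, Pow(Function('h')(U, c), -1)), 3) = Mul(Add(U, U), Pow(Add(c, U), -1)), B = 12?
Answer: -17424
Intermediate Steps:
Function('I')(C) = Pow(C, 2)
Function('h')(U, c) = Mul(3, Pow(Add(-3, Mul(2, U, Pow(Add(U, c), -1))), -1)) (Function('h')(U, c) = Mul(3, Pow(Add(-3, Mul(Add(U, U), Pow(Add(c, U), -1))), -1)) = Mul(3, Pow(Add(-3, Mul(Mul(2, U), Pow(Add(U, c), -1))), -1)) = Mul(3, Pow(Add(-3, Mul(2, U, Pow(Add(U, c), -1))), -1)))
Mul(Add(Function('h')(12, -12), Function('I')(B)), -121) = Mul(Add(Mul(3, Pow(Add(12, Mul(3, -12)), -1), Add(Mul(-1, 12), Mul(-1, -12))), Pow(12, 2)), -121) = Mul(Add(Mul(3, Pow(Add(12, -36), -1), Add(-12, 12)), 144), -121) = Mul(Add(Mul(3, Pow(-24, -1), 0), 144), -121) = Mul(Add(Mul(3, Rational(-1, 24), 0), 144), -121) = Mul(Add(0, 144), -121) = Mul(144, -121) = -17424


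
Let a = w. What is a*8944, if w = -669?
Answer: -5983536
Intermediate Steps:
a = -669
a*8944 = -669*8944 = -5983536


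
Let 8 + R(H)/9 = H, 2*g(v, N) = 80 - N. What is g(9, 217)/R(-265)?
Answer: 137/4914 ≈ 0.027880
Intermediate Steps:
g(v, N) = 40 - N/2 (g(v, N) = (80 - N)/2 = 40 - N/2)
R(H) = -72 + 9*H
g(9, 217)/R(-265) = (40 - 1/2*217)/(-72 + 9*(-265)) = (40 - 217/2)/(-72 - 2385) = -137/2/(-2457) = -137/2*(-1/2457) = 137/4914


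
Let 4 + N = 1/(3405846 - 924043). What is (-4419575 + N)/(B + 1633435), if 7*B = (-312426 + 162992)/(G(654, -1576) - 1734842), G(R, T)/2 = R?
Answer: -8318760630916254673/3074536030152156162 ≈ -2.7057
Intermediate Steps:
G(R, T) = 2*R
B = 74717/6067369 (B = ((-312426 + 162992)/(2*654 - 1734842))/7 = (-149434/(1308 - 1734842))/7 = (-149434/(-1733534))/7 = (-149434*(-1/1733534))/7 = (⅐)*(74717/866767) = 74717/6067369 ≈ 0.012315)
N = -9927211/2481803 (N = -4 + 1/(3405846 - 924043) = -4 + 1/2481803 = -9927211/2481803 ≈ -4.0000)
(-4419575 + N)/(B + 1633435) = (-4419575 - 9927211/2481803)/(74717/6067369 + 1633435) = -10968524420936/(2481803*9910652957232/6067369) = -10968524420936/2481803*6067369/9910652957232 = -8318760630916254673/3074536030152156162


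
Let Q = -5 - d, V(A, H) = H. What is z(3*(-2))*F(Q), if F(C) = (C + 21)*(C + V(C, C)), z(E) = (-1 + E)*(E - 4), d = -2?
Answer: -7560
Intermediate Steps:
z(E) = (-1 + E)*(-4 + E)
Q = -3 (Q = -5 - 1*(-2) = -5 + 2 = -3)
F(C) = 2*C*(21 + C) (F(C) = (C + 21)*(C + C) = (21 + C)*(2*C) = 2*C*(21 + C))
z(3*(-2))*F(Q) = (4 + (3*(-2))² - 15*(-2))*(2*(-3)*(21 - 3)) = (4 + (-6)² - 5*(-6))*(2*(-3)*18) = (4 + 36 + 30)*(-108) = 70*(-108) = -7560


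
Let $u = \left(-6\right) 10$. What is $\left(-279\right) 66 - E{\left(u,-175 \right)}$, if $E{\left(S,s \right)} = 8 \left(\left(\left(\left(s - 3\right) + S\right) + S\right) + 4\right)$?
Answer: $-16062$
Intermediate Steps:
$u = -60$
$E{\left(S,s \right)} = 8 + 8 s + 16 S$ ($E{\left(S,s \right)} = 8 \left(\left(\left(\left(-3 + s\right) + S\right) + S\right) + 4\right) = 8 \left(\left(\left(-3 + S + s\right) + S\right) + 4\right) = 8 \left(\left(-3 + s + 2 S\right) + 4\right) = 8 \left(1 + s + 2 S\right) = 8 + 8 s + 16 S$)
$\left(-279\right) 66 - E{\left(u,-175 \right)} = \left(-279\right) 66 - \left(8 + 8 \left(-175\right) + 16 \left(-60\right)\right) = -18414 - \left(8 - 1400 - 960\right) = -18414 - -2352 = -18414 + 2352 = -16062$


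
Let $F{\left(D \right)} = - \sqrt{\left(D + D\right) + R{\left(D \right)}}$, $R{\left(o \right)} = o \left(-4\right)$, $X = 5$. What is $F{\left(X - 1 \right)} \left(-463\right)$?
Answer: $926 i \sqrt{2} \approx 1309.6 i$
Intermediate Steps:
$R{\left(o \right)} = - 4 o$
$F{\left(D \right)} = - \sqrt{2} \sqrt{- D}$ ($F{\left(D \right)} = - \sqrt{\left(D + D\right) - 4 D} = - \sqrt{2 D - 4 D} = - \sqrt{- 2 D} = - \sqrt{2} \sqrt{- D}$)
$F{\left(X - 1 \right)} \left(-463\right) = - \sqrt{2} \sqrt{- (5 - 1)} \left(-463\right) = - \sqrt{2} \sqrt{\left(-1\right) 4} \left(-463\right) = - \sqrt{2} \sqrt{-4} \left(-463\right) = - \sqrt{2} \cdot 2 i \left(-463\right) = - 2 i \sqrt{2} \left(-463\right) = 926 i \sqrt{2}$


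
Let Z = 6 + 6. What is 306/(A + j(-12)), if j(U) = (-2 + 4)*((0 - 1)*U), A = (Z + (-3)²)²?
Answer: 102/155 ≈ 0.65806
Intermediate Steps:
Z = 12
A = 441 (A = (12 + (-3)²)² = (12 + 9)² = 21² = 441)
j(U) = -2*U (j(U) = 2*(-U) = -2*U)
306/(A + j(-12)) = 306/(441 - 2*(-12)) = 306/(441 + 24) = 306/465 = 306*(1/465) = 102/155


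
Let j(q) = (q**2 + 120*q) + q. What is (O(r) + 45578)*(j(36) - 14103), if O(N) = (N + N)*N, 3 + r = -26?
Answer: -399394260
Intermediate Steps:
r = -29 (r = -3 - 26 = -29)
j(q) = q**2 + 121*q
O(N) = 2*N**2 (O(N) = (2*N)*N = 2*N**2)
(O(r) + 45578)*(j(36) - 14103) = (2*(-29)**2 + 45578)*(36*(121 + 36) - 14103) = (2*841 + 45578)*(36*157 - 14103) = (1682 + 45578)*(5652 - 14103) = 47260*(-8451) = -399394260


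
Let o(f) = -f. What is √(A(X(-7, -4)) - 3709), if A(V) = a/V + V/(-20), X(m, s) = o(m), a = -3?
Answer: I*√18177915/70 ≈ 60.908*I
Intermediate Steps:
X(m, s) = -m
A(V) = -3/V - V/20 (A(V) = -3/V + V/(-20) = -3/V + V*(-1/20) = -3/V - V/20)
√(A(X(-7, -4)) - 3709) = √((-3/((-1*(-7))) - (-1)*(-7)/20) - 3709) = √((-3/7 - 1/20*7) - 3709) = √((-3*⅐ - 7/20) - 3709) = √((-3/7 - 7/20) - 3709) = √(-109/140 - 3709) = √(-519369/140) = I*√18177915/70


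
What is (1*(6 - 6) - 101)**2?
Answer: 10201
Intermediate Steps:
(1*(6 - 6) - 101)**2 = (1*0 - 101)**2 = (0 - 101)**2 = (-101)**2 = 10201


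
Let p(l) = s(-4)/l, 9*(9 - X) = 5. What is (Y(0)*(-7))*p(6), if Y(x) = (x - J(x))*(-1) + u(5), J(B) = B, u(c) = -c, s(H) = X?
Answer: 1330/27 ≈ 49.259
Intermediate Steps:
X = 76/9 (X = 9 - ⅑*5 = 9 - 5/9 = 76/9 ≈ 8.4444)
s(H) = 76/9
Y(x) = -5 (Y(x) = (x - x)*(-1) - 1*5 = 0*(-1) - 5 = 0 - 5 = -5)
p(l) = 76/(9*l)
(Y(0)*(-7))*p(6) = (-5*(-7))*((76/9)/6) = 35*((76/9)*(⅙)) = 35*(38/27) = 1330/27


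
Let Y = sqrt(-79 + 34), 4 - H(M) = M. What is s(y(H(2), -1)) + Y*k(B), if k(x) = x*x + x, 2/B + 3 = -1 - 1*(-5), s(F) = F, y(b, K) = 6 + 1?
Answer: 7 + 18*I*sqrt(5) ≈ 7.0 + 40.249*I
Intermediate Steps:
H(M) = 4 - M
y(b, K) = 7
B = 2 (B = 2/(-3 + (-1 - 1*(-5))) = 2/(-3 + (-1 + 5)) = 2/(-3 + 4) = 2/1 = 2*1 = 2)
Y = 3*I*sqrt(5) (Y = sqrt(-45) = 3*I*sqrt(5) ≈ 6.7082*I)
k(x) = x + x**2 (k(x) = x**2 + x = x + x**2)
s(y(H(2), -1)) + Y*k(B) = 7 + (3*I*sqrt(5))*(2*(1 + 2)) = 7 + (3*I*sqrt(5))*(2*3) = 7 + (3*I*sqrt(5))*6 = 7 + 18*I*sqrt(5)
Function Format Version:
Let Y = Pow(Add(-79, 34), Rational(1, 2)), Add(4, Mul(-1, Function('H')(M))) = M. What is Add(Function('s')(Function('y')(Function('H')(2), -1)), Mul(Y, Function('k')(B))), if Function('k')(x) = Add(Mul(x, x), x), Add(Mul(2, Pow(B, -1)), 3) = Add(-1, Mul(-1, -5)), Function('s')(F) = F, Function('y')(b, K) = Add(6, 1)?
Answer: Add(7, Mul(18, I, Pow(5, Rational(1, 2)))) ≈ Add(7.0000, Mul(40.249, I))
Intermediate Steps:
Function('H')(M) = Add(4, Mul(-1, M))
Function('y')(b, K) = 7
B = 2 (B = Mul(2, Pow(Add(-3, Add(-1, Mul(-1, -5))), -1)) = Mul(2, Pow(Add(-3, Add(-1, 5)), -1)) = Mul(2, Pow(Add(-3, 4), -1)) = Mul(2, Pow(1, -1)) = Mul(2, 1) = 2)
Y = Mul(3, I, Pow(5, Rational(1, 2))) (Y = Pow(-45, Rational(1, 2)) = Mul(3, I, Pow(5, Rational(1, 2))) ≈ Mul(6.7082, I))
Function('k')(x) = Add(x, Pow(x, 2)) (Function('k')(x) = Add(Pow(x, 2), x) = Add(x, Pow(x, 2)))
Add(Function('s')(Function('y')(Function('H')(2), -1)), Mul(Y, Function('k')(B))) = Add(7, Mul(Mul(3, I, Pow(5, Rational(1, 2))), Mul(2, Add(1, 2)))) = Add(7, Mul(Mul(3, I, Pow(5, Rational(1, 2))), Mul(2, 3))) = Add(7, Mul(Mul(3, I, Pow(5, Rational(1, 2))), 6)) = Add(7, Mul(18, I, Pow(5, Rational(1, 2))))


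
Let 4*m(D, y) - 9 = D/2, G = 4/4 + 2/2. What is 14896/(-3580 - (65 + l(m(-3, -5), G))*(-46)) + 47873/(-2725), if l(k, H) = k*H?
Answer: -24231431/455075 ≈ -53.247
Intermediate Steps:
G = 2 (G = 4*(1/4) + 2*(1/2) = 1 + 1 = 2)
m(D, y) = 9/4 + D/8 (m(D, y) = 9/4 + (D/2)/4 = 9/4 + D/8)
l(k, H) = H*k
14896/(-3580 - (65 + l(m(-3, -5), G))*(-46)) + 47873/(-2725) = 14896/(-3580 - (65 + 2*(9/4 + (1/8)*(-3)))*(-46)) + 47873/(-2725) = 14896/(-3580 - (65 + 2*(9/4 - 3/8))*(-46)) + 47873*(-1/2725) = 14896/(-3580 - (65 + 2*(15/8))*(-46)) - 47873/2725 = 14896/(-3580 - (65 + 15/4)*(-46)) - 47873/2725 = 14896/(-3580 - 275*(-46)/4) - 47873/2725 = 14896/(-3580 - 1*(-6325/2)) - 47873/2725 = 14896/(-3580 + 6325/2) - 47873/2725 = 14896/(-835/2) - 47873/2725 = 14896*(-2/835) - 47873/2725 = -29792/835 - 47873/2725 = -24231431/455075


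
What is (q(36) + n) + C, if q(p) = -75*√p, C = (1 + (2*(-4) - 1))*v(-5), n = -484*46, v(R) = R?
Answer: -22674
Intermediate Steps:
n = -22264
C = 40 (C = (1 + (2*(-4) - 1))*(-5) = (1 + (-8 - 1))*(-5) = (1 - 9)*(-5) = -8*(-5) = 40)
(q(36) + n) + C = (-75*√36 - 22264) + 40 = (-75*6 - 22264) + 40 = (-450 - 22264) + 40 = -22714 + 40 = -22674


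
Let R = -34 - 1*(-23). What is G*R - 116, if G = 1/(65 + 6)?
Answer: -8247/71 ≈ -116.15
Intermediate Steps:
G = 1/71 ≈ 0.014085
R = -11 (R = -34 + 23 = -11)
G*R - 116 = (1/71)*(-11) - 116 = -11/71 - 116 = -8247/71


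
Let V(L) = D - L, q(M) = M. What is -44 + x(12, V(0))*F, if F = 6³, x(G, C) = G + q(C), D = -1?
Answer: 2332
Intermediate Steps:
V(L) = -1 - L
x(G, C) = C + G (x(G, C) = G + C = C + G)
F = 216
-44 + x(12, V(0))*F = -44 + ((-1 - 1*0) + 12)*216 = -44 + ((-1 + 0) + 12)*216 = -44 + (-1 + 12)*216 = -44 + 11*216 = -44 + 2376 = 2332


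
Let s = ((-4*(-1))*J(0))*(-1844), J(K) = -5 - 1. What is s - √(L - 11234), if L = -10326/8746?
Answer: 44256 - 187*I*√6144065/4373 ≈ 44256.0 - 106.0*I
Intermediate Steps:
L = -5163/4373 (L = -10326*1/8746 = -5163/4373 ≈ -1.1807)
J(K) = -6
s = 44256 (s = (-4*(-1)*(-6))*(-1844) = (4*(-6))*(-1844) = -24*(-1844) = 44256)
s - √(L - 11234) = 44256 - √(-5163/4373 - 11234) = 44256 - √(-49131445/4373) = 44256 - 187*I*√6144065/4373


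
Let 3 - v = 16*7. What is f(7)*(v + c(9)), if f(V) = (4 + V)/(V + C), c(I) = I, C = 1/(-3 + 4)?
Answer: -275/2 ≈ -137.50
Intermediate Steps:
v = -109 (v = 3 - 16*7 = 3 - 1*112 = 3 - 112 = -109)
C = 1 (C = 1/1 = 1)
f(V) = (4 + V)/(1 + V) (f(V) = (4 + V)/(V + 1) = (4 + V)/(1 + V))
f(7)*(v + c(9)) = ((4 + 7)/(1 + 7))*(-109 + 9) = (11/8)*(-100) = -275/2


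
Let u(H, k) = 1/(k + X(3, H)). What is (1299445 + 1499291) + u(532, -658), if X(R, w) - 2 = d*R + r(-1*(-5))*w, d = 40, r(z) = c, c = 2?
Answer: 1477732609/528 ≈ 2.7987e+6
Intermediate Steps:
r(z) = 2
X(R, w) = 2 + 2*w + 40*R (X(R, w) = 2 + (40*R + 2*w) = 2 + (2*w + 40*R) = 2 + 2*w + 40*R)
u(H, k) = 1/(122 + k + 2*H) (u(H, k) = 1/(k + (2 + 2*H + 40*3)) = 1/(k + (2 + 2*H + 120)) = 1/(k + (122 + 2*H)) = 1/(122 + k + 2*H))
(1299445 + 1499291) + u(532, -658) = (1299445 + 1499291) + 1/(122 - 658 + 2*532) = 2798736 + 1/(122 - 658 + 1064) = 2798736 + 1/528 = 1477732609/528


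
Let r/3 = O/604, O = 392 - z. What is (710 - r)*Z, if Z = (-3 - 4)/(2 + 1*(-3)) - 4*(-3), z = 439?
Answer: 8150639/604 ≈ 13494.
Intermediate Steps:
O = -47 (O = 392 - 1*439 = 392 - 439 = -47)
r = -141/604 (r = 3*(-47/604) = -141/604 ≈ -0.23344)
Z = 19 (Z = -7/(2 - 3) + 12 = -7/(-1) + 12 = -7*(-1) + 12 = 7 + 12 = 19)
(710 - r)*Z = (710 - 1*(-141/604))*19 = (710 + 141/604)*19 = (428981/604)*19 = 8150639/604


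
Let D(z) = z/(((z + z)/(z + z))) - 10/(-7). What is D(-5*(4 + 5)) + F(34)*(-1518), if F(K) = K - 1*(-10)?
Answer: -467849/7 ≈ -66836.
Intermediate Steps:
D(z) = 10/7 + z (D(z) = z/(((2*z)/((2*z)))) - 10*(-⅐) = z/(((2*z)*(1/(2*z)))) + 10/7 = z/1 + 10/7 = z*1 + 10/7 = z + 10/7 = 10/7 + z)
F(K) = 10 + K (F(K) = K + 10 = 10 + K)
D(-5*(4 + 5)) + F(34)*(-1518) = (10/7 - 5*(4 + 5)) + (10 + 34)*(-1518) = (10/7 - 5*9) + 44*(-1518) = (10/7 - 45) - 66792 = -305/7 - 66792 = -467849/7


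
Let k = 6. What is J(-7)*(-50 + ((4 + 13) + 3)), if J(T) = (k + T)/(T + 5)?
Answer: -15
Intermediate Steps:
J(T) = (6 + T)/(5 + T) (J(T) = (6 + T)/(T + 5) = (6 + T)/(5 + T))
J(-7)*(-50 + ((4 + 13) + 3)) = ((6 - 7)/(5 - 7))*(-50 + ((4 + 13) + 3)) = (-1/(-2))*(-50 + (17 + 3)) = (-½*(-1))*(-50 + 20) = (½)*(-30) = -15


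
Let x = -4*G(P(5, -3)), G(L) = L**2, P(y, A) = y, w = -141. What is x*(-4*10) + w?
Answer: 3859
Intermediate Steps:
x = -100 (x = -4*5**2 = -4*25 = -100)
x*(-4*10) + w = -(-400)*10 - 141 = -100*(-40) - 141 = 4000 - 141 = 3859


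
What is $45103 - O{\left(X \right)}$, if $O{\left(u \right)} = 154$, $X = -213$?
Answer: $44949$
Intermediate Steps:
$45103 - O{\left(X \right)} = 45103 - 154 = 44949$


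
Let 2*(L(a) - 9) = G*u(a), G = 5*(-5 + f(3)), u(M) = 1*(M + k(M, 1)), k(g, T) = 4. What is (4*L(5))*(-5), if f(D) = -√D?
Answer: 2070 + 450*√3 ≈ 2849.4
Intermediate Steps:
u(M) = 4 + M (u(M) = 1*(M + 4) = 1*(4 + M) = 4 + M)
G = -25 - 5*√3 (G = 5*(-5 - √3) = -25 - 5*√3 ≈ -33.660)
L(a) = 9 + (-25 - 5*√3)*(4 + a)/2 (L(a) = 9 + ((-25 - 5*√3)*(4 + a))/2 = 9 + (-25 - 5*√3)*(4 + a)/2)
(4*L(5))*(-5) = (4*(9 - 5*(4 + 5)*(5 + √3)/2))*(-5) = (4*(9 - 5/2*9*(5 + √3)))*(-5) = (4*(9 + (-225/2 - 45*√3/2)))*(-5) = (4*(-207/2 - 45*√3/2))*(-5) = (-414 - 90*√3)*(-5) = 2070 + 450*√3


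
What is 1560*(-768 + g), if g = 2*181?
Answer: -633360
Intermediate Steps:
g = 362
1560*(-768 + g) = 1560*(-768 + 362) = 1560*(-406) = -633360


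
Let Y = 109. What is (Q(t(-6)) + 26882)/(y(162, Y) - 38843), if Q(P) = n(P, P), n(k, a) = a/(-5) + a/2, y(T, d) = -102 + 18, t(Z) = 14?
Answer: -134431/194635 ≈ -0.69068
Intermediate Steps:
y(T, d) = -84
n(k, a) = 3*a/10 (n(k, a) = a*(-⅕) + a*(½) = -a/5 + a/2 = 3*a/10)
Q(P) = 3*P/10
(Q(t(-6)) + 26882)/(y(162, Y) - 38843) = ((3/10)*14 + 26882)/(-84 - 38843) = (21/5 + 26882)/(-38927) = (134431/5)*(-1/38927) = -134431/194635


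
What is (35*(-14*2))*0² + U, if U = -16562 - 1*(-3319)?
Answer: -13243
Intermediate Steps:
U = -13243 (U = -16562 + 3319 = -13243)
(35*(-14*2))*0² + U = (35*(-14*2))*0² - 13243 = (35*(-28))*0 - 13243 = -980*0 - 13243 = 0 - 13243 = -13243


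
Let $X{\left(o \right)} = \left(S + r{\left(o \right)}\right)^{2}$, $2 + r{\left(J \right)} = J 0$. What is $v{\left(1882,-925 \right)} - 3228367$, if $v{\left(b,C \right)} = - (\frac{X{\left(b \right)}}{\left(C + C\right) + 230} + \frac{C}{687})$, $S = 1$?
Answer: $- \frac{1197659089931}{370980} \approx -3.2284 \cdot 10^{6}$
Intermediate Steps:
$r{\left(J \right)} = -2$ ($r{\left(J \right)} = -2 + J 0 = -2 + 0 = -2$)
$X{\left(o \right)} = 1$ ($X{\left(o \right)} = \left(1 - 2\right)^{2} = \left(-1\right)^{2} = 1$)
$v{\left(b,C \right)} = - \frac{1}{230 + 2 C} - \frac{C}{687}$ ($v{\left(b,C \right)} = - (1 \frac{1}{\left(C + C\right) + 230} + \frac{C}{687}) = - (1 \frac{1}{2 C + 230} + C \frac{1}{687}) = - (1 \frac{1}{230 + 2 C} + \frac{C}{687}) = - (\frac{1}{230 + 2 C} + \frac{C}{687}) = - \frac{1}{230 + 2 C} - \frac{C}{687}$)
$v{\left(1882,-925 \right)} - 3228367 = \frac{-687 - -212750 - 2 \left(-925\right)^{2}}{1374 \left(115 - 925\right)} - 3228367 = \frac{-687 + 212750 - 1711250}{1374 \left(-810\right)} - 3228367 = \frac{1}{1374} \left(- \frac{1}{810}\right) \left(-687 + 212750 - 1711250\right) - 3228367 = \frac{1}{1374} \left(- \frac{1}{810}\right) \left(-1499187\right) - 3228367 = \frac{499729}{370980} - 3228367 = - \frac{1197659089931}{370980}$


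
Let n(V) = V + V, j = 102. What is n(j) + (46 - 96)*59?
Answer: -2746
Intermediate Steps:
n(V) = 2*V
n(j) + (46 - 96)*59 = 2*102 + (46 - 96)*59 = 204 - 50*59 = 204 - 2950 = -2746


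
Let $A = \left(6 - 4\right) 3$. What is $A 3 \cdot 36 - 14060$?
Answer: $-13412$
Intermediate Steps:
$A = 6$ ($A = 2 \cdot 3 = 6$)
$A 3 \cdot 36 - 14060 = 6 \cdot 3 \cdot 36 - 14060 = 18 \cdot 36 - 14060 = 648 - 14060 = -13412$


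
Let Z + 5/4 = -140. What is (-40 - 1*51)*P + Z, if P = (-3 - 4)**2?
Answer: -18401/4 ≈ -4600.3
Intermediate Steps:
P = 49 (P = (-7)**2 = 49)
Z = -565/4 (Z = -5/4 - 140 = -565/4 ≈ -141.25)
(-40 - 1*51)*P + Z = (-40 - 1*51)*49 - 565/4 = (-40 - 51)*49 - 565/4 = -91*49 - 565/4 = -4459 - 565/4 = -18401/4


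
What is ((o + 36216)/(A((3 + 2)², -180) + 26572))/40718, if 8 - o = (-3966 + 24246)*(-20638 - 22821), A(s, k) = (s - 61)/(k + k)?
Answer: 4406923720/5409813839 ≈ 0.81462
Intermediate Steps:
A(s, k) = (-61 + s)/(2*k) (A(s, k) = (-61 + s)/((2*k)) = (-61 + s)*(1/(2*k)) = (-61 + s)/(2*k))
o = 881348528 (o = 8 - (-3966 + 24246)*(-20638 - 22821) = 8 - 20280*(-43459) = 8 - 1*(-881348520) = 8 + 881348520 = 881348528)
((o + 36216)/(A((3 + 2)², -180) + 26572))/40718 = ((881348528 + 36216)/((½)*(-61 + (3 + 2)²)/(-180) + 26572))/40718 = (881384744/((½)*(-1/180)*(-61 + 5²) + 26572))*(1/40718) = (881384744/((½)*(-1/180)*(-61 + 25) + 26572))*(1/40718) = (881384744/((½)*(-1/180)*(-36) + 26572))*(1/40718) = (881384744/(⅒ + 26572))*(1/40718) = (881384744/(265721/10))*(1/40718) = (881384744*(10/265721))*(1/40718) = (8813847440/265721)*(1/40718) = 4406923720/5409813839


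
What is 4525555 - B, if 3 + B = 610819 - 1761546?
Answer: 5676285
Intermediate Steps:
B = -1150730 (B = -3 + (610819 - 1761546) = -3 - 1150727 = -1150730)
4525555 - B = 4525555 - 1*(-1150730) = 4525555 + 1150730 = 5676285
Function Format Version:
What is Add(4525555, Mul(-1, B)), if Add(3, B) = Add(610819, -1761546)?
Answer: 5676285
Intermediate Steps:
B = -1150730 (B = Add(-3, Add(610819, -1761546)) = Add(-3, -1150727) = -1150730)
Add(4525555, Mul(-1, B)) = Add(4525555, Mul(-1, -1150730)) = Add(4525555, 1150730) = 5676285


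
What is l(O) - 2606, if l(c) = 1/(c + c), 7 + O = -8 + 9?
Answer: -31273/12 ≈ -2606.1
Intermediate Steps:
O = -6 (O = -7 + (-8 + 9) = -7 + 1 = -6)
l(c) = 1/(2*c)
l(O) - 2606 = (½)/(-6) - 2606 = (½)*(-⅙) - 2606 = -1/12 - 2606 = -31273/12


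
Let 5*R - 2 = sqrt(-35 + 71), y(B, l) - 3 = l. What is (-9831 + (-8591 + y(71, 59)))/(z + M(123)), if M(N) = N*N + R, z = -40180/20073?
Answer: -1842701400/1518381769 ≈ -1.2136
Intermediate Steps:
y(B, l) = 3 + l
R = 8/5 (R = 2/5 + sqrt(-35 + 71)/5 = 2/5 + sqrt(36)/5 = 2/5 + (1/5)*6 = 2/5 + 6/5 = 8/5 ≈ 1.6000)
z = -40180/20073 (z = -40180*1/20073 = -40180/20073 ≈ -2.0017)
M(N) = 8/5 + N**2 (M(N) = N*N + 8/5 = N**2 + 8/5 = 8/5 + N**2)
(-9831 + (-8591 + y(71, 59)))/(z + M(123)) = (-9831 + (-8591 + (3 + 59)))/(-40180/20073 + (8/5 + 123**2)) = (-9831 + (-8591 + 62))/(-40180/20073 + (8/5 + 15129)) = (-9831 - 8529)/(-40180/20073 + 75653/5) = -18360/1518381769/100365 = -18360*100365/1518381769 = -1842701400/1518381769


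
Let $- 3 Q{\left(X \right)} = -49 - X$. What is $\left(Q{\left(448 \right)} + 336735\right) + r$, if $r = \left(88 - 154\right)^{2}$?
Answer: $\frac{1023770}{3} \approx 3.4126 \cdot 10^{5}$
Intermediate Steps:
$Q{\left(X \right)} = \frac{49}{3} + \frac{X}{3}$ ($Q{\left(X \right)} = - \frac{-49 - X}{3} = \frac{49}{3} + \frac{X}{3}$)
$r = 4356$ ($r = \left(-66\right)^{2} = 4356$)
$\left(Q{\left(448 \right)} + 336735\right) + r = \left(\left(\frac{49}{3} + \frac{1}{3} \cdot 448\right) + 336735\right) + 4356 = \left(\left(\frac{49}{3} + \frac{448}{3}\right) + 336735\right) + 4356 = \left(\frac{497}{3} + 336735\right) + 4356 = \frac{1010702}{3} + 4356 = \frac{1023770}{3}$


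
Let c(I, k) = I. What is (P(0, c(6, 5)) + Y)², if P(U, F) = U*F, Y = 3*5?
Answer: 225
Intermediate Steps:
Y = 15
P(U, F) = F*U
(P(0, c(6, 5)) + Y)² = (6*0 + 15)² = (0 + 15)² = 15² = 225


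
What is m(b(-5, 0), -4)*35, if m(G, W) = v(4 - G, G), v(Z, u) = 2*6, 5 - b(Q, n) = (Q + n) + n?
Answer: 420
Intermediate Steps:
b(Q, n) = 5 - Q - 2*n (b(Q, n) = 5 - ((Q + n) + n) = 5 - (Q + 2*n) = 5 + (-Q - 2*n) = 5 - Q - 2*n)
v(Z, u) = 12
m(G, W) = 12
m(b(-5, 0), -4)*35 = 12*35 = 420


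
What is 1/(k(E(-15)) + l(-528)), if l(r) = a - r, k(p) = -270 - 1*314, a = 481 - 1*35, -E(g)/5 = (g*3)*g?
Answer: 1/390 ≈ 0.0025641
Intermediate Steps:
E(g) = -15*g² (E(g) = -5*g*3*g = -5*3*g*g = -15*g²)
a = 446 (a = 481 - 35 = 446)
k(p) = -584 (k(p) = -270 - 314 = -584)
l(r) = 446 - r
1/(k(E(-15)) + l(-528)) = 1/(-584 + (446 - 1*(-528))) = 1/(-584 + (446 + 528)) = 1/(-584 + 974) = 1/390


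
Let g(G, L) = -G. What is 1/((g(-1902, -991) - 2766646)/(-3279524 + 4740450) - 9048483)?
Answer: -730463/6609583420001 ≈ -1.1052e-7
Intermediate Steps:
1/((g(-1902, -991) - 2766646)/(-3279524 + 4740450) - 9048483) = 1/((-1*(-1902) - 2766646)/(-3279524 + 4740450) - 9048483) = 1/((1902 - 2766646)/1460926 - 9048483) = 1/(-2764744*1/1460926 - 9048483) = 1/(-1382372/730463 - 9048483) = 1/(-6609583420001/730463) = -730463/6609583420001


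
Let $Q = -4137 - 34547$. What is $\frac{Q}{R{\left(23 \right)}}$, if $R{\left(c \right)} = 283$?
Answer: $- \frac{38684}{283} \approx -136.69$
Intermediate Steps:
$Q = -38684$ ($Q = -4137 - 34547 = -38684$)
$\frac{Q}{R{\left(23 \right)}} = - \frac{38684}{283}$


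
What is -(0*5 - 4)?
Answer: 4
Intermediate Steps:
-(0*5 - 4) = -(0 - 4) = -1*(-4) = 4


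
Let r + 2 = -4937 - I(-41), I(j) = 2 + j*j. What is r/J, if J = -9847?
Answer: 154/229 ≈ 0.67249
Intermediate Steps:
I(j) = 2 + j²
r = -6622 (r = -2 + (-4937 - (2 + (-41)²)) = -2 + (-4937 - (2 + 1681)) = -2 + (-4937 - 1*1683) = -2 + (-4937 - 1683) = -2 - 6620 = -6622)
r/J = -6622/(-9847) = -6622*(-1/9847) = 154/229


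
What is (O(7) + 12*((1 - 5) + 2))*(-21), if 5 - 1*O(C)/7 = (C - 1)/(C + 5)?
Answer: -315/2 ≈ -157.50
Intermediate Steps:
O(C) = 35 - 7*(-1 + C)/(5 + C) (O(C) = 35 - 7*(C - 1)/(C + 5) = 35 - 7*(-1 + C)/(5 + C))
(O(7) + 12*((1 - 5) + 2))*(-21) = (14*(13 + 2*7)/(5 + 7) + 12*((1 - 5) + 2))*(-21) = (14*(13 + 14)/12 + 12*(-4 + 2))*(-21) = (14*(1/12)*27 + 12*(-2))*(-21) = (63/2 - 24)*(-21) = (15/2)*(-21) = -315/2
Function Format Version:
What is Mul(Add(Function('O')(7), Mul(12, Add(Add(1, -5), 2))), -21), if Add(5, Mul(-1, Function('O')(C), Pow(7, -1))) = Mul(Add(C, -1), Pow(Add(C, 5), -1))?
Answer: Rational(-315, 2) ≈ -157.50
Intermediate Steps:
Function('O')(C) = Add(35, Mul(-7, Pow(Add(5, C), -1), Add(-1, C))) (Function('O')(C) = Add(35, Mul(-7, Mul(Add(C, -1), Pow(Add(C, 5), -1)))) = Add(35, Mul(-7, Mul(Add(-1, C), Pow(Add(5, C), -1)))) = Add(35, Mul(-7, Mul(Pow(Add(5, C), -1), Add(-1, C)))) = Add(35, Mul(-7, Pow(Add(5, C), -1), Add(-1, C))))
Mul(Add(Function('O')(7), Mul(12, Add(Add(1, -5), 2))), -21) = Mul(Add(Mul(14, Pow(Add(5, 7), -1), Add(13, Mul(2, 7))), Mul(12, Add(Add(1, -5), 2))), -21) = Mul(Add(Mul(14, Pow(12, -1), Add(13, 14)), Mul(12, Add(-4, 2))), -21) = Mul(Add(Mul(14, Rational(1, 12), 27), Mul(12, -2)), -21) = Mul(Add(Rational(63, 2), -24), -21) = Mul(Rational(15, 2), -21) = Rational(-315, 2)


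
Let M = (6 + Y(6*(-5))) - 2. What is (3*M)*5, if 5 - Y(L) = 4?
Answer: 75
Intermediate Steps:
Y(L) = 1 (Y(L) = 5 - 1*4 = 5 - 4 = 1)
M = 5 (M = (6 + 1) - 2 = 7 - 2 = 5)
(3*M)*5 = (3*5)*5 = 15*5 = 75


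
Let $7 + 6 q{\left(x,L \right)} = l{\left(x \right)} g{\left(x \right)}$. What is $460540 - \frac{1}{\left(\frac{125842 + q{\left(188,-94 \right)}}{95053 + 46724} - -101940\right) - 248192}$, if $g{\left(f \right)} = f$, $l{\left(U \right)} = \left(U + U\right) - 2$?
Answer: $\frac{19098623500047614}{41470064489} \approx 4.6054 \cdot 10^{5}$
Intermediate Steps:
$l{\left(U \right)} = -2 + 2 U$ ($l{\left(U \right)} = 2 U - 2 = -2 + 2 U$)
$q{\left(x,L \right)} = - \frac{7}{6} + \frac{x \left(-2 + 2 x\right)}{6}$ ($q{\left(x,L \right)} = - \frac{7}{6} + \frac{\left(-2 + 2 x\right) x}{6} = - \frac{7}{6} + \frac{x \left(-2 + 2 x\right)}{6}$)
$460540 - \frac{1}{\left(\frac{125842 + q{\left(188,-94 \right)}}{95053 + 46724} - -101940\right) - 248192} = 460540 - \frac{1}{\left(\frac{125842 - \left(\frac{7}{6} - \frac{188 \left(-1 + 188\right)}{3}\right)}{95053 + 46724} - -101940\right) - 248192} = 460540 - \frac{1}{\left(\frac{125842 - \left(\frac{7}{6} - \frac{35156}{3}\right)}{141777} + 101940\right) - 248192} = 460540 - \frac{1}{\left(\left(125842 + \left(- \frac{7}{6} + \frac{35156}{3}\right)\right) \frac{1}{141777} + 101940\right) - 248192} = 460540 - \frac{1}{\left(\left(125842 + \frac{23435}{2}\right) \frac{1}{141777} + 101940\right) - 248192} = 460540 - \frac{1}{\left(\frac{275119}{2} \cdot \frac{1}{141777} + 101940\right) - 248192} = 460540 - \frac{1}{\left(\frac{275119}{283554} + 101940\right) - 248192} = 460540 - \frac{1}{\frac{28905769879}{283554} - 248192} = 460540 - \frac{1}{- \frac{41470064489}{283554}} = 460540 - - \frac{283554}{41470064489} = 460540 + \frac{283554}{41470064489} = \frac{19098623500047614}{41470064489}$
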